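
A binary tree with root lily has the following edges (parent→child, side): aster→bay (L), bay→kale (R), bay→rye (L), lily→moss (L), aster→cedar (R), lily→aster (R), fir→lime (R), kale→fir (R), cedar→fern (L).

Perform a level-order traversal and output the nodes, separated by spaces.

Level-order visits nodes level by level from the root, left to right within each level.
Level 0: lily
Level 1: moss, aster
Level 2: bay, cedar
Level 3: rye, kale, fern
Level 4: fir
Level 5: lime

lily moss aster bay cedar rye kale fern fir lime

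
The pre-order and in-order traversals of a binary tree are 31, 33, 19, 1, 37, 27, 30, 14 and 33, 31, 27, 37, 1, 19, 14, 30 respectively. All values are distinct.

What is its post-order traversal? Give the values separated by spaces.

33 27 37 1 14 30 19 31

The first element of pre-order is the root; it splits in-order into left and right subtrees.
Root 31: left subtree has 1 node {33}, right has 6 {27, 37, 1, 19, 14, 30}.
  Root 19: left subtree has 3 nodes {27, 37, 1}, right has 2 {14, 30}.
    Root 1: left subtree has 2 nodes {27, 37}, right has 0 { }.
      Root 37: left subtree has 1 node {27}, right has 0 { }.
    Root 30: left subtree has 1 node {14}, right has 0 { }.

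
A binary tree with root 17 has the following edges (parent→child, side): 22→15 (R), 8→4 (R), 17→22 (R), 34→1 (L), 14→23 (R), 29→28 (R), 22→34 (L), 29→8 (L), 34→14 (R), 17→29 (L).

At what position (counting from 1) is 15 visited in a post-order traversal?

9

Post-order visits the left subtree, then the right subtree, then the node.
At 17: go left to 29.
  At 29: go left to 8.
    At 8: no left child.
    At 8: go right to 4.
      4 is a leaf — visit 4.
    Visit 8.
  At 29: go right to 28.
    28 is a leaf — visit 28.
  Visit 29.
At 17: go right to 22.
  At 22: go left to 34.
    At 34: go left to 1.
      1 is a leaf — visit 1.
    At 34: go right to 14.
      At 14: no left child.
      At 14: go right to 23.
        23 is a leaf — visit 23.
      Visit 14.
    Visit 34.
  At 22: go right to 15.
    15 is a leaf — visit 15.
  Visit 22.
Visit 17.
Full post-order sequence: 4, 8, 28, 29, 1, 23, 14, 34, 15, 22, 17.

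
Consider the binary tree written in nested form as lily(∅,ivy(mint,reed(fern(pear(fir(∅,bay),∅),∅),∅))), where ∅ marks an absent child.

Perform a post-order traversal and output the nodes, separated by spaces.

Post-order visits the left subtree, then the right subtree, then the node.
At lily: no left child.
At lily: go right to ivy.
  At ivy: go left to mint.
    mint is a leaf — visit mint.
  At ivy: go right to reed.
    At reed: go left to fern.
      At fern: go left to pear.
        At pear: go left to fir.
          At fir: no left child.
          At fir: go right to bay.
            bay is a leaf — visit bay.
          Visit fir.
        At pear: no right child.
        Visit pear.
      At fern: no right child.
      Visit fern.
    At reed: no right child.
    Visit reed.
  Visit ivy.
Visit lily.

mint bay fir pear fern reed ivy lily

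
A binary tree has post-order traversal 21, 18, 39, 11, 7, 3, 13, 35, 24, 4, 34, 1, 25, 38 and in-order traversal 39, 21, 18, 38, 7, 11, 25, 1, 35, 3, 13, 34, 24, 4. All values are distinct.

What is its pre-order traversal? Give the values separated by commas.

38, 39, 18, 21, 25, 7, 11, 1, 34, 35, 13, 3, 4, 24

The last element of post-order is the root; it splits in-order into left and right subtrees.
Root 38: left subtree has 3 nodes {39, 21, 18}, right has 10 {7, 11, 25, 1, 35, 3, 13, 34, 24, 4}.
  Root 39: left subtree has 0 nodes { }, right has 2 {21, 18}.
    Root 18: left subtree has 1 node {21}, right has 0 { }.
  Root 25: left subtree has 2 nodes {7, 11}, right has 7 {1, 35, 3, 13, 34, 24, 4}.
    Root 7: left subtree has 0 nodes { }, right has 1 {11}.
    Root 1: left subtree has 0 nodes { }, right has 6 {35, 3, 13, 34, 24, 4}.
      Root 34: left subtree has 3 nodes {35, 3, 13}, right has 2 {24, 4}.
        Root 35: left subtree has 0 nodes { }, right has 2 {3, 13}.
          Root 13: left subtree has 1 node {3}, right has 0 { }.
        Root 4: left subtree has 1 node {24}, right has 0 { }.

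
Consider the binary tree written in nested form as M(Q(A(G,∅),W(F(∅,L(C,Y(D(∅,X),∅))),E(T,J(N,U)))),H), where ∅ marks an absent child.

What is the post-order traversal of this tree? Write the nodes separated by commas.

Post-order visits the left subtree, then the right subtree, then the node.
At M: go left to Q.
  At Q: go left to A.
    At A: go left to G.
      G is a leaf — visit G.
    At A: no right child.
    Visit A.
  At Q: go right to W.
    At W: go left to F.
      At F: no left child.
      At F: go right to L.
        At L: go left to C.
          C is a leaf — visit C.
        At L: go right to Y.
          At Y: go left to D.
            At D: no left child.
            At D: go right to X.
              X is a leaf — visit X.
            Visit D.
          At Y: no right child.
          Visit Y.
        Visit L.
      Visit F.
    At W: go right to E.
      At E: go left to T.
        T is a leaf — visit T.
      At E: go right to J.
        At J: go left to N.
          N is a leaf — visit N.
        At J: go right to U.
          U is a leaf — visit U.
        Visit J.
      Visit E.
    Visit W.
  Visit Q.
At M: go right to H.
  H is a leaf — visit H.
Visit M.

G, A, C, X, D, Y, L, F, T, N, U, J, E, W, Q, H, M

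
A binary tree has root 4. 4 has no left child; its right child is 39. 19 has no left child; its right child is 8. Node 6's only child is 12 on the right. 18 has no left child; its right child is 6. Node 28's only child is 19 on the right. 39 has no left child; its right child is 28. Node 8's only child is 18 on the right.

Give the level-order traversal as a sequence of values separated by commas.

4, 39, 28, 19, 8, 18, 6, 12

Level-order visits nodes level by level from the root, left to right within each level.
Level 0: 4
Level 1: 39
Level 2: 28
Level 3: 19
Level 4: 8
Level 5: 18
Level 6: 6
Level 7: 12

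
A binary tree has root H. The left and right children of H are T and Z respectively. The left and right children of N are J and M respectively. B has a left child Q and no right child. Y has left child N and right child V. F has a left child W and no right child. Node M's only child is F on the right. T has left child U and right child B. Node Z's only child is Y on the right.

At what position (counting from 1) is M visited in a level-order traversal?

Level-order visits nodes level by level from the root, left to right within each level.
Level 0: H
Level 1: T, Z
Level 2: U, B, Y
Level 3: Q, N, V
Level 4: J, M
Level 5: F
Level 6: W
Full level-order sequence: H, T, Z, U, B, Y, Q, N, V, J, M, F, W.

11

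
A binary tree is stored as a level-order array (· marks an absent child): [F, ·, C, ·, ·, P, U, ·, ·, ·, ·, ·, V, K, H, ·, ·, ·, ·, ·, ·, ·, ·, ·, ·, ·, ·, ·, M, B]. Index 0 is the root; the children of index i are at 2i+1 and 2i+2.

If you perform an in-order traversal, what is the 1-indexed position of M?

6

In-order visits the left subtree, then the node, then the right subtree.
At F: no left child.
Visit F.
At F: go right to C.
  At C: go left to P.
    At P: no left child.
    Visit P.
    At P: go right to V.
      V is a leaf — visit V.
  Visit C.
  At C: go right to U.
    At U: go left to K.
      At K: no left child.
      Visit K.
      At K: go right to M.
        M is a leaf — visit M.
    Visit U.
    At U: go right to H.
      At H: go left to B.
        B is a leaf — visit B.
      Visit H.
      At H: no right child.
Full in-order sequence: F, P, V, C, K, M, U, B, H.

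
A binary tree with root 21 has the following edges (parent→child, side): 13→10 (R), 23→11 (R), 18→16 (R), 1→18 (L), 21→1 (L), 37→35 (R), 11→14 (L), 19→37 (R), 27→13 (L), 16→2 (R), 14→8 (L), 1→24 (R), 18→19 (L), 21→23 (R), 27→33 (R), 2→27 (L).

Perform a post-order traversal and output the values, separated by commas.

35, 37, 19, 10, 13, 33, 27, 2, 16, 18, 24, 1, 8, 14, 11, 23, 21

Post-order visits the left subtree, then the right subtree, then the node.
At 21: go left to 1.
  At 1: go left to 18.
    At 18: go left to 19.
      At 19: no left child.
      At 19: go right to 37.
        At 37: no left child.
        At 37: go right to 35.
          35 is a leaf — visit 35.
        Visit 37.
      Visit 19.
    At 18: go right to 16.
      At 16: no left child.
      At 16: go right to 2.
        At 2: go left to 27.
          At 27: go left to 13.
            At 13: no left child.
            At 13: go right to 10.
              10 is a leaf — visit 10.
            Visit 13.
          At 27: go right to 33.
            33 is a leaf — visit 33.
          Visit 27.
        At 2: no right child.
        Visit 2.
      Visit 16.
    Visit 18.
  At 1: go right to 24.
    24 is a leaf — visit 24.
  Visit 1.
At 21: go right to 23.
  At 23: no left child.
  At 23: go right to 11.
    At 11: go left to 14.
      At 14: go left to 8.
        8 is a leaf — visit 8.
      At 14: no right child.
      Visit 14.
    At 11: no right child.
    Visit 11.
  Visit 23.
Visit 21.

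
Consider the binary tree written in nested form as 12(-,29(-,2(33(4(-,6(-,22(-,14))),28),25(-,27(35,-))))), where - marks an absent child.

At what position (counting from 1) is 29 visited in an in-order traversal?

In-order visits the left subtree, then the node, then the right subtree.
At 12: no left child.
Visit 12.
At 12: go right to 29.
  At 29: no left child.
  Visit 29.
  At 29: go right to 2.
    At 2: go left to 33.
      At 33: go left to 4.
        At 4: no left child.
        Visit 4.
        At 4: go right to 6.
          At 6: no left child.
          Visit 6.
          At 6: go right to 22.
            At 22: no left child.
            Visit 22.
            At 22: go right to 14.
              14 is a leaf — visit 14.
      Visit 33.
      At 33: go right to 28.
        28 is a leaf — visit 28.
    Visit 2.
    At 2: go right to 25.
      At 25: no left child.
      Visit 25.
      At 25: go right to 27.
        At 27: go left to 35.
          35 is a leaf — visit 35.
        Visit 27.
        At 27: no right child.
Full in-order sequence: 12, 29, 4, 6, 22, 14, 33, 28, 2, 25, 35, 27.

2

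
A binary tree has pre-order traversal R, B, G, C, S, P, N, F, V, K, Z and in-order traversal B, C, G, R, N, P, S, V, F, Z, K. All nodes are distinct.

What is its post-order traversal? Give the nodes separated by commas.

C, G, B, N, P, V, Z, K, F, S, R

The first element of pre-order is the root; it splits in-order into left and right subtrees.
Root R: left subtree has 3 nodes {B, C, G}, right has 7 {N, P, S, V, F, Z, K}.
  Root B: left subtree has 0 nodes { }, right has 2 {C, G}.
    Root G: left subtree has 1 node {C}, right has 0 { }.
  Root S: left subtree has 2 nodes {N, P}, right has 4 {V, F, Z, K}.
    Root P: left subtree has 1 node {N}, right has 0 { }.
    Root F: left subtree has 1 node {V}, right has 2 {Z, K}.
      Root K: left subtree has 1 node {Z}, right has 0 { }.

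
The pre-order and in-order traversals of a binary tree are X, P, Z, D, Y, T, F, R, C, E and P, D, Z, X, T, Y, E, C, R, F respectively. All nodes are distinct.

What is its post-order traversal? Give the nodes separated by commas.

The first element of pre-order is the root; it splits in-order into left and right subtrees.
Root X: left subtree has 3 nodes {P, D, Z}, right has 6 {T, Y, E, C, R, F}.
  Root P: left subtree has 0 nodes { }, right has 2 {D, Z}.
    Root Z: left subtree has 1 node {D}, right has 0 { }.
  Root Y: left subtree has 1 node {T}, right has 4 {E, C, R, F}.
    Root F: left subtree has 3 nodes {E, C, R}, right has 0 { }.
      Root R: left subtree has 2 nodes {E, C}, right has 0 { }.
        Root C: left subtree has 1 node {E}, right has 0 { }.

D, Z, P, T, E, C, R, F, Y, X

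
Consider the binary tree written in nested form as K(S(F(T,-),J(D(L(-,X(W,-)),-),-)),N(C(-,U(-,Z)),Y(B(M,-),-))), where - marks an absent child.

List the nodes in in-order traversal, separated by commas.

T, F, S, L, W, X, D, J, K, C, U, Z, N, M, B, Y

In-order visits the left subtree, then the node, then the right subtree.
At K: go left to S.
  At S: go left to F.
    At F: go left to T.
      T is a leaf — visit T.
    Visit F.
    At F: no right child.
  Visit S.
  At S: go right to J.
    At J: go left to D.
      At D: go left to L.
        At L: no left child.
        Visit L.
        At L: go right to X.
          At X: go left to W.
            W is a leaf — visit W.
          Visit X.
          At X: no right child.
      Visit D.
      At D: no right child.
    Visit J.
    At J: no right child.
Visit K.
At K: go right to N.
  At N: go left to C.
    At C: no left child.
    Visit C.
    At C: go right to U.
      At U: no left child.
      Visit U.
      At U: go right to Z.
        Z is a leaf — visit Z.
  Visit N.
  At N: go right to Y.
    At Y: go left to B.
      At B: go left to M.
        M is a leaf — visit M.
      Visit B.
      At B: no right child.
    Visit Y.
    At Y: no right child.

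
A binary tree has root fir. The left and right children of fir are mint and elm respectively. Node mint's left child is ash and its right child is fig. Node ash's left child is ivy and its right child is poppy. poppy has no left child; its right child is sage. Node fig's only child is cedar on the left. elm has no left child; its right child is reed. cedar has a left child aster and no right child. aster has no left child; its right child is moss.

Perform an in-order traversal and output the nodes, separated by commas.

In-order visits the left subtree, then the node, then the right subtree.
At fir: go left to mint.
  At mint: go left to ash.
    At ash: go left to ivy.
      ivy is a leaf — visit ivy.
    Visit ash.
    At ash: go right to poppy.
      At poppy: no left child.
      Visit poppy.
      At poppy: go right to sage.
        sage is a leaf — visit sage.
  Visit mint.
  At mint: go right to fig.
    At fig: go left to cedar.
      At cedar: go left to aster.
        At aster: no left child.
        Visit aster.
        At aster: go right to moss.
          moss is a leaf — visit moss.
      Visit cedar.
      At cedar: no right child.
    Visit fig.
    At fig: no right child.
Visit fir.
At fir: go right to elm.
  At elm: no left child.
  Visit elm.
  At elm: go right to reed.
    reed is a leaf — visit reed.

ivy, ash, poppy, sage, mint, aster, moss, cedar, fig, fir, elm, reed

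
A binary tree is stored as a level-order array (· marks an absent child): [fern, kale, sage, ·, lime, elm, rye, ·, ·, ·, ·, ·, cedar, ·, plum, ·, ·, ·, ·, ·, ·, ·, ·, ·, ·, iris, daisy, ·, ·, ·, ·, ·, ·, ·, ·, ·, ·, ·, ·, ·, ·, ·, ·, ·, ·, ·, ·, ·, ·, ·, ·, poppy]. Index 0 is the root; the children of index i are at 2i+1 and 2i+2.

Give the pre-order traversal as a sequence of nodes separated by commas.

Pre-order visits the node, then its left subtree, then its right subtree.
Visit fern.
At fern: go left to kale.
  Visit kale.
  At kale: no left child.
  At kale: go right to lime.
    lime is a leaf — visit lime.
At fern: go right to sage.
  Visit sage.
  At sage: go left to elm.
    Visit elm.
    At elm: no left child.
    At elm: go right to cedar.
      Visit cedar.
      At cedar: go left to iris.
        Visit iris.
        At iris: go left to poppy.
          poppy is a leaf — visit poppy.
        At iris: no right child.
      At cedar: go right to daisy.
        daisy is a leaf — visit daisy.
  At sage: go right to rye.
    Visit rye.
    At rye: no left child.
    At rye: go right to plum.
      plum is a leaf — visit plum.

fern, kale, lime, sage, elm, cedar, iris, poppy, daisy, rye, plum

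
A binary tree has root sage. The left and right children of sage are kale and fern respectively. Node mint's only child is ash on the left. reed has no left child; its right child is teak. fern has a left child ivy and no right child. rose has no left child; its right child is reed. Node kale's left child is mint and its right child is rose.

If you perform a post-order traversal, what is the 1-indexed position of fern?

8

Post-order visits the left subtree, then the right subtree, then the node.
At sage: go left to kale.
  At kale: go left to mint.
    At mint: go left to ash.
      ash is a leaf — visit ash.
    At mint: no right child.
    Visit mint.
  At kale: go right to rose.
    At rose: no left child.
    At rose: go right to reed.
      At reed: no left child.
      At reed: go right to teak.
        teak is a leaf — visit teak.
      Visit reed.
    Visit rose.
  Visit kale.
At sage: go right to fern.
  At fern: go left to ivy.
    ivy is a leaf — visit ivy.
  At fern: no right child.
  Visit fern.
Visit sage.
Full post-order sequence: ash, mint, teak, reed, rose, kale, ivy, fern, sage.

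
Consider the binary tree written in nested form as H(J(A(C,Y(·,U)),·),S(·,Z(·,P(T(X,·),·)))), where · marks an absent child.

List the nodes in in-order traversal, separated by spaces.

In-order visits the left subtree, then the node, then the right subtree.
At H: go left to J.
  At J: go left to A.
    At A: go left to C.
      C is a leaf — visit C.
    Visit A.
    At A: go right to Y.
      At Y: no left child.
      Visit Y.
      At Y: go right to U.
        U is a leaf — visit U.
  Visit J.
  At J: no right child.
Visit H.
At H: go right to S.
  At S: no left child.
  Visit S.
  At S: go right to Z.
    At Z: no left child.
    Visit Z.
    At Z: go right to P.
      At P: go left to T.
        At T: go left to X.
          X is a leaf — visit X.
        Visit T.
        At T: no right child.
      Visit P.
      At P: no right child.

C A Y U J H S Z X T P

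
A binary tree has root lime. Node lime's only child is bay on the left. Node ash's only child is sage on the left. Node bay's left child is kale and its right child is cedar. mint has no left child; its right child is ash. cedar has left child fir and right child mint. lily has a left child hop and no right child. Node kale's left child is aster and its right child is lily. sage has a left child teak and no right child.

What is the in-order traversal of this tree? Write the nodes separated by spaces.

aster kale hop lily bay fir cedar mint teak sage ash lime

In-order visits the left subtree, then the node, then the right subtree.
At lime: go left to bay.
  At bay: go left to kale.
    At kale: go left to aster.
      aster is a leaf — visit aster.
    Visit kale.
    At kale: go right to lily.
      At lily: go left to hop.
        hop is a leaf — visit hop.
      Visit lily.
      At lily: no right child.
  Visit bay.
  At bay: go right to cedar.
    At cedar: go left to fir.
      fir is a leaf — visit fir.
    Visit cedar.
    At cedar: go right to mint.
      At mint: no left child.
      Visit mint.
      At mint: go right to ash.
        At ash: go left to sage.
          At sage: go left to teak.
            teak is a leaf — visit teak.
          Visit sage.
          At sage: no right child.
        Visit ash.
        At ash: no right child.
Visit lime.
At lime: no right child.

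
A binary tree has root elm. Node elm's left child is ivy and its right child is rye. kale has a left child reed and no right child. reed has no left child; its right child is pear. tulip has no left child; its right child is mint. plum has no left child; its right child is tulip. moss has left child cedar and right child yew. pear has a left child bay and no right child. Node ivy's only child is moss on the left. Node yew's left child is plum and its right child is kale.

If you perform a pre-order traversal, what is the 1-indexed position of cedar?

4

Pre-order visits the node, then its left subtree, then its right subtree.
Visit elm.
At elm: go left to ivy.
  Visit ivy.
  At ivy: go left to moss.
    Visit moss.
    At moss: go left to cedar.
      cedar is a leaf — visit cedar.
    At moss: go right to yew.
      Visit yew.
      At yew: go left to plum.
        Visit plum.
        At plum: no left child.
        At plum: go right to tulip.
          Visit tulip.
          At tulip: no left child.
          At tulip: go right to mint.
            mint is a leaf — visit mint.
      At yew: go right to kale.
        Visit kale.
        At kale: go left to reed.
          Visit reed.
          At reed: no left child.
          At reed: go right to pear.
            Visit pear.
            At pear: go left to bay.
              bay is a leaf — visit bay.
            At pear: no right child.
        At kale: no right child.
  At ivy: no right child.
At elm: go right to rye.
  rye is a leaf — visit rye.
Full pre-order sequence: elm, ivy, moss, cedar, yew, plum, tulip, mint, kale, reed, pear, bay, rye.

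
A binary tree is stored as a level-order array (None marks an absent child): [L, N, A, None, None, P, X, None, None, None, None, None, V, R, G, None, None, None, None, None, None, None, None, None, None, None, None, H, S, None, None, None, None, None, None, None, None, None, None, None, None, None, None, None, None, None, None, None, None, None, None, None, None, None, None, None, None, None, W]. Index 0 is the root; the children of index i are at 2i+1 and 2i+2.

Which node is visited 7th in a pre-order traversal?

R

Pre-order visits the node, then its left subtree, then its right subtree.
Visit L.
At L: go left to N.
  N is a leaf — visit N.
At L: go right to A.
  Visit A.
  At A: go left to P.
    Visit P.
    At P: no left child.
    At P: go right to V.
      V is a leaf — visit V.
  At A: go right to X.
    Visit X.
    At X: go left to R.
      Visit R.
      At R: go left to H.
        H is a leaf — visit H.
      At R: go right to S.
        Visit S.
        At S: no left child.
        At S: go right to W.
          W is a leaf — visit W.
    At X: go right to G.
      G is a leaf — visit G.
Full pre-order sequence: L, N, A, P, V, X, R, H, S, W, G.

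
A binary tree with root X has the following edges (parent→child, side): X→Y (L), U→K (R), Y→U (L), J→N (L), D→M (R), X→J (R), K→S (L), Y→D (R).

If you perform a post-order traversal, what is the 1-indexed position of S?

Post-order visits the left subtree, then the right subtree, then the node.
At X: go left to Y.
  At Y: go left to U.
    At U: no left child.
    At U: go right to K.
      At K: go left to S.
        S is a leaf — visit S.
      At K: no right child.
      Visit K.
    Visit U.
  At Y: go right to D.
    At D: no left child.
    At D: go right to M.
      M is a leaf — visit M.
    Visit D.
  Visit Y.
At X: go right to J.
  At J: go left to N.
    N is a leaf — visit N.
  At J: no right child.
  Visit J.
Visit X.
Full post-order sequence: S, K, U, M, D, Y, N, J, X.

1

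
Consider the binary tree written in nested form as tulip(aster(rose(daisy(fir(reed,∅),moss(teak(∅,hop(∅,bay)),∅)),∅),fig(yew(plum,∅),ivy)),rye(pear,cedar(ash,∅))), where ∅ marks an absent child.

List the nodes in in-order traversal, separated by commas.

In-order visits the left subtree, then the node, then the right subtree.
At tulip: go left to aster.
  At aster: go left to rose.
    At rose: go left to daisy.
      At daisy: go left to fir.
        At fir: go left to reed.
          reed is a leaf — visit reed.
        Visit fir.
        At fir: no right child.
      Visit daisy.
      At daisy: go right to moss.
        At moss: go left to teak.
          At teak: no left child.
          Visit teak.
          At teak: go right to hop.
            At hop: no left child.
            Visit hop.
            At hop: go right to bay.
              bay is a leaf — visit bay.
        Visit moss.
        At moss: no right child.
    Visit rose.
    At rose: no right child.
  Visit aster.
  At aster: go right to fig.
    At fig: go left to yew.
      At yew: go left to plum.
        plum is a leaf — visit plum.
      Visit yew.
      At yew: no right child.
    Visit fig.
    At fig: go right to ivy.
      ivy is a leaf — visit ivy.
Visit tulip.
At tulip: go right to rye.
  At rye: go left to pear.
    pear is a leaf — visit pear.
  Visit rye.
  At rye: go right to cedar.
    At cedar: go left to ash.
      ash is a leaf — visit ash.
    Visit cedar.
    At cedar: no right child.

reed, fir, daisy, teak, hop, bay, moss, rose, aster, plum, yew, fig, ivy, tulip, pear, rye, ash, cedar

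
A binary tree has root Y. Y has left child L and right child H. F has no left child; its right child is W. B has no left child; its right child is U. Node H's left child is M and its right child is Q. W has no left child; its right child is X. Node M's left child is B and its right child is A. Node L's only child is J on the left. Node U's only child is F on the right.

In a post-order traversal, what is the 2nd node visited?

Post-order visits the left subtree, then the right subtree, then the node.
At Y: go left to L.
  At L: go left to J.
    J is a leaf — visit J.
  At L: no right child.
  Visit L.
At Y: go right to H.
  At H: go left to M.
    At M: go left to B.
      At B: no left child.
      At B: go right to U.
        At U: no left child.
        At U: go right to F.
          At F: no left child.
          At F: go right to W.
            At W: no left child.
            At W: go right to X.
              X is a leaf — visit X.
            Visit W.
          Visit F.
        Visit U.
      Visit B.
    At M: go right to A.
      A is a leaf — visit A.
    Visit M.
  At H: go right to Q.
    Q is a leaf — visit Q.
  Visit H.
Visit Y.
Full post-order sequence: J, L, X, W, F, U, B, A, M, Q, H, Y.

L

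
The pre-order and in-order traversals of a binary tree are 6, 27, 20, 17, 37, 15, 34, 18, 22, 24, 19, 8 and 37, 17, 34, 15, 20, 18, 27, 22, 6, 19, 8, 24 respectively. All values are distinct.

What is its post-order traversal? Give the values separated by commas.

The first element of pre-order is the root; it splits in-order into left and right subtrees.
Root 6: left subtree has 8 nodes {37, 17, 34, 15, 20, 18, 27, 22}, right has 3 {19, 8, 24}.
  Root 27: left subtree has 6 nodes {37, 17, 34, 15, 20, 18}, right has 1 {22}.
    Root 20: left subtree has 4 nodes {37, 17, 34, 15}, right has 1 {18}.
      Root 17: left subtree has 1 node {37}, right has 2 {34, 15}.
        Root 15: left subtree has 1 node {34}, right has 0 { }.
  Root 24: left subtree has 2 nodes {19, 8}, right has 0 { }.
    Root 19: left subtree has 0 nodes { }, right has 1 {8}.

37, 34, 15, 17, 18, 20, 22, 27, 8, 19, 24, 6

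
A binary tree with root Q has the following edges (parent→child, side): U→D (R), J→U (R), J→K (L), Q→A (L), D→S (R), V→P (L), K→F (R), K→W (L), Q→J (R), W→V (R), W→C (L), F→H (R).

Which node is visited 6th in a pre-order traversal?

Pre-order visits the node, then its left subtree, then its right subtree.
Visit Q.
At Q: go left to A.
  A is a leaf — visit A.
At Q: go right to J.
  Visit J.
  At J: go left to K.
    Visit K.
    At K: go left to W.
      Visit W.
      At W: go left to C.
        C is a leaf — visit C.
      At W: go right to V.
        Visit V.
        At V: go left to P.
          P is a leaf — visit P.
        At V: no right child.
    At K: go right to F.
      Visit F.
      At F: no left child.
      At F: go right to H.
        H is a leaf — visit H.
  At J: go right to U.
    Visit U.
    At U: no left child.
    At U: go right to D.
      Visit D.
      At D: no left child.
      At D: go right to S.
        S is a leaf — visit S.
Full pre-order sequence: Q, A, J, K, W, C, V, P, F, H, U, D, S.

C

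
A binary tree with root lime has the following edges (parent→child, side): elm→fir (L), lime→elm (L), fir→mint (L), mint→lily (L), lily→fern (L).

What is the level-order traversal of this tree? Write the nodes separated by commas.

lime, elm, fir, mint, lily, fern

Level-order visits nodes level by level from the root, left to right within each level.
Level 0: lime
Level 1: elm
Level 2: fir
Level 3: mint
Level 4: lily
Level 5: fern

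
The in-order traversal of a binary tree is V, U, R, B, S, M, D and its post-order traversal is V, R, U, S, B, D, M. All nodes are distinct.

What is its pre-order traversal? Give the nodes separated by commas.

M, B, U, V, R, S, D

The last element of post-order is the root; it splits in-order into left and right subtrees.
Root M: left subtree has 5 nodes {V, U, R, B, S}, right has 1 {D}.
  Root B: left subtree has 3 nodes {V, U, R}, right has 1 {S}.
    Root U: left subtree has 1 node {V}, right has 1 {R}.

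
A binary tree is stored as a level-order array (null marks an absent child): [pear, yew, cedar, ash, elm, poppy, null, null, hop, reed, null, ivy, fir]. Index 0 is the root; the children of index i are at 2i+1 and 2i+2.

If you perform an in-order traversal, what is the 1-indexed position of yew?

3

In-order visits the left subtree, then the node, then the right subtree.
At pear: go left to yew.
  At yew: go left to ash.
    At ash: no left child.
    Visit ash.
    At ash: go right to hop.
      hop is a leaf — visit hop.
  Visit yew.
  At yew: go right to elm.
    At elm: go left to reed.
      reed is a leaf — visit reed.
    Visit elm.
    At elm: no right child.
Visit pear.
At pear: go right to cedar.
  At cedar: go left to poppy.
    At poppy: go left to ivy.
      ivy is a leaf — visit ivy.
    Visit poppy.
    At poppy: go right to fir.
      fir is a leaf — visit fir.
  Visit cedar.
  At cedar: no right child.
Full in-order sequence: ash, hop, yew, reed, elm, pear, ivy, poppy, fir, cedar.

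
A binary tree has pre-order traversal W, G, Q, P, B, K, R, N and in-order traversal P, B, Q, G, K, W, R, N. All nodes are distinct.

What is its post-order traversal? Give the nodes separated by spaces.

The first element of pre-order is the root; it splits in-order into left and right subtrees.
Root W: left subtree has 5 nodes {P, B, Q, G, K}, right has 2 {R, N}.
  Root G: left subtree has 3 nodes {P, B, Q}, right has 1 {K}.
    Root Q: left subtree has 2 nodes {P, B}, right has 0 { }.
      Root P: left subtree has 0 nodes { }, right has 1 {B}.
  Root R: left subtree has 0 nodes { }, right has 1 {N}.

B P Q K G N R W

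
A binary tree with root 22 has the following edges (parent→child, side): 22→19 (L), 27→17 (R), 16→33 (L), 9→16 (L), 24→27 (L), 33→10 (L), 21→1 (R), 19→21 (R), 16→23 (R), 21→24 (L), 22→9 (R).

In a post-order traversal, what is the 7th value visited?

Post-order visits the left subtree, then the right subtree, then the node.
At 22: go left to 19.
  At 19: no left child.
  At 19: go right to 21.
    At 21: go left to 24.
      At 24: go left to 27.
        At 27: no left child.
        At 27: go right to 17.
          17 is a leaf — visit 17.
        Visit 27.
      At 24: no right child.
      Visit 24.
    At 21: go right to 1.
      1 is a leaf — visit 1.
    Visit 21.
  Visit 19.
At 22: go right to 9.
  At 9: go left to 16.
    At 16: go left to 33.
      At 33: go left to 10.
        10 is a leaf — visit 10.
      At 33: no right child.
      Visit 33.
    At 16: go right to 23.
      23 is a leaf — visit 23.
    Visit 16.
  At 9: no right child.
  Visit 9.
Visit 22.
Full post-order sequence: 17, 27, 24, 1, 21, 19, 10, 33, 23, 16, 9, 22.

10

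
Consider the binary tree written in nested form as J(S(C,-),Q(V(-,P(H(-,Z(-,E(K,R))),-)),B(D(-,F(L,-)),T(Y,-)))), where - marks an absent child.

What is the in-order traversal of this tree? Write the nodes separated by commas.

C, S, J, V, H, Z, K, E, R, P, Q, D, L, F, B, Y, T

In-order visits the left subtree, then the node, then the right subtree.
At J: go left to S.
  At S: go left to C.
    C is a leaf — visit C.
  Visit S.
  At S: no right child.
Visit J.
At J: go right to Q.
  At Q: go left to V.
    At V: no left child.
    Visit V.
    At V: go right to P.
      At P: go left to H.
        At H: no left child.
        Visit H.
        At H: go right to Z.
          At Z: no left child.
          Visit Z.
          At Z: go right to E.
            At E: go left to K.
              K is a leaf — visit K.
            Visit E.
            At E: go right to R.
              R is a leaf — visit R.
      Visit P.
      At P: no right child.
  Visit Q.
  At Q: go right to B.
    At B: go left to D.
      At D: no left child.
      Visit D.
      At D: go right to F.
        At F: go left to L.
          L is a leaf — visit L.
        Visit F.
        At F: no right child.
    Visit B.
    At B: go right to T.
      At T: go left to Y.
        Y is a leaf — visit Y.
      Visit T.
      At T: no right child.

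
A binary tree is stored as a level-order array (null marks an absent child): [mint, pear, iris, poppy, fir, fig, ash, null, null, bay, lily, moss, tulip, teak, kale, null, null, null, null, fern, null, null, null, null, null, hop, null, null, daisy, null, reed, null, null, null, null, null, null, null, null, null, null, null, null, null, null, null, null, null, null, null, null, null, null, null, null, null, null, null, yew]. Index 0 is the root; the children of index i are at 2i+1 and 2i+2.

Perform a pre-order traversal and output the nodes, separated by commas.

Pre-order visits the node, then its left subtree, then its right subtree.
Visit mint.
At mint: go left to pear.
  Visit pear.
  At pear: go left to poppy.
    poppy is a leaf — visit poppy.
  At pear: go right to fir.
    Visit fir.
    At fir: go left to bay.
      Visit bay.
      At bay: go left to fern.
        fern is a leaf — visit fern.
      At bay: no right child.
    At fir: go right to lily.
      lily is a leaf — visit lily.
At mint: go right to iris.
  Visit iris.
  At iris: go left to fig.
    Visit fig.
    At fig: go left to moss.
      moss is a leaf — visit moss.
    At fig: go right to tulip.
      Visit tulip.
      At tulip: go left to hop.
        hop is a leaf — visit hop.
      At tulip: no right child.
  At iris: go right to ash.
    Visit ash.
    At ash: go left to teak.
      Visit teak.
      At teak: no left child.
      At teak: go right to daisy.
        Visit daisy.
        At daisy: no left child.
        At daisy: go right to yew.
          yew is a leaf — visit yew.
    At ash: go right to kale.
      Visit kale.
      At kale: no left child.
      At kale: go right to reed.
        reed is a leaf — visit reed.

mint, pear, poppy, fir, bay, fern, lily, iris, fig, moss, tulip, hop, ash, teak, daisy, yew, kale, reed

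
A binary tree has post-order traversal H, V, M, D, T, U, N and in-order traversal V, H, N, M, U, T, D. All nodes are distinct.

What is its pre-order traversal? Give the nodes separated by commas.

N, V, H, U, M, T, D

The last element of post-order is the root; it splits in-order into left and right subtrees.
Root N: left subtree has 2 nodes {V, H}, right has 4 {M, U, T, D}.
  Root V: left subtree has 0 nodes { }, right has 1 {H}.
  Root U: left subtree has 1 node {M}, right has 2 {T, D}.
    Root T: left subtree has 0 nodes { }, right has 1 {D}.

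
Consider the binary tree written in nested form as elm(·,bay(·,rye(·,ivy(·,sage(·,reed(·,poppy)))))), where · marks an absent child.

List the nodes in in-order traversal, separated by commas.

elm, bay, rye, ivy, sage, reed, poppy

In-order visits the left subtree, then the node, then the right subtree.
At elm: no left child.
Visit elm.
At elm: go right to bay.
  At bay: no left child.
  Visit bay.
  At bay: go right to rye.
    At rye: no left child.
    Visit rye.
    At rye: go right to ivy.
      At ivy: no left child.
      Visit ivy.
      At ivy: go right to sage.
        At sage: no left child.
        Visit sage.
        At sage: go right to reed.
          At reed: no left child.
          Visit reed.
          At reed: go right to poppy.
            poppy is a leaf — visit poppy.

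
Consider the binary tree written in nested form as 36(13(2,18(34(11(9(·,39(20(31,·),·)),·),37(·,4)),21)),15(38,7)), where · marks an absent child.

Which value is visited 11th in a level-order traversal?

37

Level-order visits nodes level by level from the root, left to right within each level.
Level 0: 36
Level 1: 13, 15
Level 2: 2, 18, 38, 7
Level 3: 34, 21
Level 4: 11, 37
Level 5: 9, 4
Level 6: 39
Level 7: 20
Level 8: 31
Full level-order sequence: 36, 13, 15, 2, 18, 38, 7, 34, 21, 11, 37, 9, 4, 39, 20, 31.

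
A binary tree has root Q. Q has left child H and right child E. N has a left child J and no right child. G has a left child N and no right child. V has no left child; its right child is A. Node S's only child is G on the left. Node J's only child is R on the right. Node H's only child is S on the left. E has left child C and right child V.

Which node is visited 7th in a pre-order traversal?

Pre-order visits the node, then its left subtree, then its right subtree.
Visit Q.
At Q: go left to H.
  Visit H.
  At H: go left to S.
    Visit S.
    At S: go left to G.
      Visit G.
      At G: go left to N.
        Visit N.
        At N: go left to J.
          Visit J.
          At J: no left child.
          At J: go right to R.
            R is a leaf — visit R.
        At N: no right child.
      At G: no right child.
    At S: no right child.
  At H: no right child.
At Q: go right to E.
  Visit E.
  At E: go left to C.
    C is a leaf — visit C.
  At E: go right to V.
    Visit V.
    At V: no left child.
    At V: go right to A.
      A is a leaf — visit A.
Full pre-order sequence: Q, H, S, G, N, J, R, E, C, V, A.

R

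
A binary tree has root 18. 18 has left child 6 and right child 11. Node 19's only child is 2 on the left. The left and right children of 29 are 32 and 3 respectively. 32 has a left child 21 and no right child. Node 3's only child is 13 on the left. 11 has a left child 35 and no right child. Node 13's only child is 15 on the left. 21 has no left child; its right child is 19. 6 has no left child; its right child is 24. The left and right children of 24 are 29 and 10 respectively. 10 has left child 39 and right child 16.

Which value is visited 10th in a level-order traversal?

39

Level-order visits nodes level by level from the root, left to right within each level.
Level 0: 18
Level 1: 6, 11
Level 2: 24, 35
Level 3: 29, 10
Level 4: 32, 3, 39, 16
Level 5: 21, 13
Level 6: 19, 15
Level 7: 2
Full level-order sequence: 18, 6, 11, 24, 35, 29, 10, 32, 3, 39, 16, 21, 13, 19, 15, 2.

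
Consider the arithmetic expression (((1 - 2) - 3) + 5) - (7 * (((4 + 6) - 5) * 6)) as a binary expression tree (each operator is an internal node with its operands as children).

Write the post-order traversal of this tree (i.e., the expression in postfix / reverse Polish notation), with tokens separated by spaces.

Post-order on an expression tree gives postfix notation: for each operator, emit left operand, right operand, then the operator.

1 2 - 3 - 5 + 7 4 6 + 5 - 6 * * -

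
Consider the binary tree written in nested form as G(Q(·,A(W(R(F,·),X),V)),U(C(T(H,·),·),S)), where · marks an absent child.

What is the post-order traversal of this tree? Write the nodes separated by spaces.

F R X W V A Q H T C S U G

Post-order visits the left subtree, then the right subtree, then the node.
At G: go left to Q.
  At Q: no left child.
  At Q: go right to A.
    At A: go left to W.
      At W: go left to R.
        At R: go left to F.
          F is a leaf — visit F.
        At R: no right child.
        Visit R.
      At W: go right to X.
        X is a leaf — visit X.
      Visit W.
    At A: go right to V.
      V is a leaf — visit V.
    Visit A.
  Visit Q.
At G: go right to U.
  At U: go left to C.
    At C: go left to T.
      At T: go left to H.
        H is a leaf — visit H.
      At T: no right child.
      Visit T.
    At C: no right child.
    Visit C.
  At U: go right to S.
    S is a leaf — visit S.
  Visit U.
Visit G.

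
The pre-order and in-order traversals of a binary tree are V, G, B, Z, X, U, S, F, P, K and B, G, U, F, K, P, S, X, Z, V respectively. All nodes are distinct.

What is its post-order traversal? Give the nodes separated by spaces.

The first element of pre-order is the root; it splits in-order into left and right subtrees.
Root V: left subtree has 9 nodes {B, G, U, F, K, P, S, X, Z}, right has 0 { }.
  Root G: left subtree has 1 node {B}, right has 7 {U, F, K, P, S, X, Z}.
    Root Z: left subtree has 6 nodes {U, F, K, P, S, X}, right has 0 { }.
      Root X: left subtree has 5 nodes {U, F, K, P, S}, right has 0 { }.
        Root U: left subtree has 0 nodes { }, right has 4 {F, K, P, S}.
          Root S: left subtree has 3 nodes {F, K, P}, right has 0 { }.
            Root F: left subtree has 0 nodes { }, right has 2 {K, P}.
              Root P: left subtree has 1 node {K}, right has 0 { }.

B K P F S U X Z G V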